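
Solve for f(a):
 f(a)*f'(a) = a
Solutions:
 f(a) = -sqrt(C1 + a^2)
 f(a) = sqrt(C1 + a^2)


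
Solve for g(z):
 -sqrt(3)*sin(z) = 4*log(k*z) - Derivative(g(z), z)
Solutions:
 g(z) = C1 + 4*z*log(k*z) - 4*z - sqrt(3)*cos(z)


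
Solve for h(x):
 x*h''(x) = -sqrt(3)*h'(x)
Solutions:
 h(x) = C1 + C2*x^(1 - sqrt(3))


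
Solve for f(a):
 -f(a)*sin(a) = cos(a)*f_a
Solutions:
 f(a) = C1*cos(a)


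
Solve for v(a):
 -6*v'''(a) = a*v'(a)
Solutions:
 v(a) = C1 + Integral(C2*airyai(-6^(2/3)*a/6) + C3*airybi(-6^(2/3)*a/6), a)


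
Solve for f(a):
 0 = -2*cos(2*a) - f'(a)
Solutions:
 f(a) = C1 - sin(2*a)


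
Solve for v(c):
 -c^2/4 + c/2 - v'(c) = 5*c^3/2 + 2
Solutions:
 v(c) = C1 - 5*c^4/8 - c^3/12 + c^2/4 - 2*c


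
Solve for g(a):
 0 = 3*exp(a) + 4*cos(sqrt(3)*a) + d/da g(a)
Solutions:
 g(a) = C1 - 3*exp(a) - 4*sqrt(3)*sin(sqrt(3)*a)/3


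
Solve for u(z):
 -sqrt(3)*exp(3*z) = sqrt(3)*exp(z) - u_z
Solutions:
 u(z) = C1 + sqrt(3)*exp(3*z)/3 + sqrt(3)*exp(z)


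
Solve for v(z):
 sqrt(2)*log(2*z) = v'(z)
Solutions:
 v(z) = C1 + sqrt(2)*z*log(z) - sqrt(2)*z + sqrt(2)*z*log(2)


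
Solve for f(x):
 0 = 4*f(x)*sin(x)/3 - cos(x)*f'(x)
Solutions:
 f(x) = C1/cos(x)^(4/3)


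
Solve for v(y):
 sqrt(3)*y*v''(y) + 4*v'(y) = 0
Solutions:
 v(y) = C1 + C2*y^(1 - 4*sqrt(3)/3)


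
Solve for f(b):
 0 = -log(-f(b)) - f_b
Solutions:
 -li(-f(b)) = C1 - b


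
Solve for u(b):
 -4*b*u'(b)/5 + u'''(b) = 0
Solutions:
 u(b) = C1 + Integral(C2*airyai(10^(2/3)*b/5) + C3*airybi(10^(2/3)*b/5), b)


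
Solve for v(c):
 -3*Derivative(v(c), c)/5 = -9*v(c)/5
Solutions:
 v(c) = C1*exp(3*c)


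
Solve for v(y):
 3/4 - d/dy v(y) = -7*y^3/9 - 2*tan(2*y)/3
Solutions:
 v(y) = C1 + 7*y^4/36 + 3*y/4 - log(cos(2*y))/3


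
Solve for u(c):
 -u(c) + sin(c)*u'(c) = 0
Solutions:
 u(c) = C1*sqrt(cos(c) - 1)/sqrt(cos(c) + 1)


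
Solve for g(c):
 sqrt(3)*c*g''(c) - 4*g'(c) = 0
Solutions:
 g(c) = C1 + C2*c^(1 + 4*sqrt(3)/3)


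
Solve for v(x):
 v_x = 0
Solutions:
 v(x) = C1


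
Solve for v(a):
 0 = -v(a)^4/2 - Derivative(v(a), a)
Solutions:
 v(a) = 2^(1/3)*(1/(C1 + 3*a))^(1/3)
 v(a) = 2^(1/3)*(-3^(2/3) - 3*3^(1/6)*I)*(1/(C1 + a))^(1/3)/6
 v(a) = 2^(1/3)*(-3^(2/3) + 3*3^(1/6)*I)*(1/(C1 + a))^(1/3)/6


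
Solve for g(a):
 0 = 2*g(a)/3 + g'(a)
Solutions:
 g(a) = C1*exp(-2*a/3)


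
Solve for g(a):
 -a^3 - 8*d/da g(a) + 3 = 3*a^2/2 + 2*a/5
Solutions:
 g(a) = C1 - a^4/32 - a^3/16 - a^2/40 + 3*a/8


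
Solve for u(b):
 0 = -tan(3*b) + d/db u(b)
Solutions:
 u(b) = C1 - log(cos(3*b))/3


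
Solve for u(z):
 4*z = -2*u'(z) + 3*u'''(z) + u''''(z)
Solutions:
 u(z) = C1 - z^2 + (C2 + C3*exp(-sqrt(3)*z) + C4*exp(sqrt(3)*z))*exp(-z)


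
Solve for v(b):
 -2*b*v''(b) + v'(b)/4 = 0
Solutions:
 v(b) = C1 + C2*b^(9/8)


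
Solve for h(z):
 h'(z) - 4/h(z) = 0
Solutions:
 h(z) = -sqrt(C1 + 8*z)
 h(z) = sqrt(C1 + 8*z)


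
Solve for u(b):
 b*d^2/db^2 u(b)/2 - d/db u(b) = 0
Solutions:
 u(b) = C1 + C2*b^3


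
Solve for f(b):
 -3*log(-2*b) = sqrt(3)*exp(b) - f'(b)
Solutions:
 f(b) = C1 + 3*b*log(-b) + 3*b*(-1 + log(2)) + sqrt(3)*exp(b)


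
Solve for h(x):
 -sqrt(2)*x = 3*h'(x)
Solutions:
 h(x) = C1 - sqrt(2)*x^2/6


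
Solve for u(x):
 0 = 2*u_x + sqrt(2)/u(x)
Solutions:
 u(x) = -sqrt(C1 - sqrt(2)*x)
 u(x) = sqrt(C1 - sqrt(2)*x)


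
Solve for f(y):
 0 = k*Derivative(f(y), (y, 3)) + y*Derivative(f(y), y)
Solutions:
 f(y) = C1 + Integral(C2*airyai(y*(-1/k)^(1/3)) + C3*airybi(y*(-1/k)^(1/3)), y)


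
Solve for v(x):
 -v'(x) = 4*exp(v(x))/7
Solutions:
 v(x) = log(1/(C1 + 4*x)) + log(7)


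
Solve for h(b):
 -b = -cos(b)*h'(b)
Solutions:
 h(b) = C1 + Integral(b/cos(b), b)


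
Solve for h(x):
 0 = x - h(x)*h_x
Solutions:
 h(x) = -sqrt(C1 + x^2)
 h(x) = sqrt(C1 + x^2)


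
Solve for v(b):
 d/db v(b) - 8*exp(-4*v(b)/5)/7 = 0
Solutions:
 v(b) = 5*log(-I*(C1 + 32*b/35)^(1/4))
 v(b) = 5*log(I*(C1 + 32*b/35)^(1/4))
 v(b) = 5*log(-(C1 + 32*b/35)^(1/4))
 v(b) = 5*log(C1 + 32*b/35)/4


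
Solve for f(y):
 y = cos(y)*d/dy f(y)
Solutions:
 f(y) = C1 + Integral(y/cos(y), y)


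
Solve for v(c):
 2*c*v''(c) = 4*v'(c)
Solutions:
 v(c) = C1 + C2*c^3


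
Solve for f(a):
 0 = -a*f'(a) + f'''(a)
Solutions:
 f(a) = C1 + Integral(C2*airyai(a) + C3*airybi(a), a)


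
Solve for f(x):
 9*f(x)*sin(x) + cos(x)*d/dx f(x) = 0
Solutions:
 f(x) = C1*cos(x)^9


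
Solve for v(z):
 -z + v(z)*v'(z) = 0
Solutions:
 v(z) = -sqrt(C1 + z^2)
 v(z) = sqrt(C1 + z^2)


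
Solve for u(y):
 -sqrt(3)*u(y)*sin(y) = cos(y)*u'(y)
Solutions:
 u(y) = C1*cos(y)^(sqrt(3))


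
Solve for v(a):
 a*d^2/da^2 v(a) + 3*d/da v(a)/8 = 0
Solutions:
 v(a) = C1 + C2*a^(5/8)


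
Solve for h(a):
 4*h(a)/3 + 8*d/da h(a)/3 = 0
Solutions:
 h(a) = C1*exp(-a/2)


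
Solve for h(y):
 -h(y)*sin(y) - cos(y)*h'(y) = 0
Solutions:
 h(y) = C1*cos(y)


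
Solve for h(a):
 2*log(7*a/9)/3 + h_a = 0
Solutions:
 h(a) = C1 - 2*a*log(a)/3 - 2*a*log(7)/3 + 2*a/3 + 4*a*log(3)/3


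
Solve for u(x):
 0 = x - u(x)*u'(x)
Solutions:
 u(x) = -sqrt(C1 + x^2)
 u(x) = sqrt(C1 + x^2)


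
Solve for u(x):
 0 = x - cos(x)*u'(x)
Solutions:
 u(x) = C1 + Integral(x/cos(x), x)


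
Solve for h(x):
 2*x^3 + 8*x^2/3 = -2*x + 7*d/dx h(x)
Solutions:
 h(x) = C1 + x^4/14 + 8*x^3/63 + x^2/7


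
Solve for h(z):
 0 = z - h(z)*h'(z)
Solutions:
 h(z) = -sqrt(C1 + z^2)
 h(z) = sqrt(C1 + z^2)


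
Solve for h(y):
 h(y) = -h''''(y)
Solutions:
 h(y) = (C1*sin(sqrt(2)*y/2) + C2*cos(sqrt(2)*y/2))*exp(-sqrt(2)*y/2) + (C3*sin(sqrt(2)*y/2) + C4*cos(sqrt(2)*y/2))*exp(sqrt(2)*y/2)


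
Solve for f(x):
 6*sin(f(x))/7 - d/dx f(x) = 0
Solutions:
 -6*x/7 + log(cos(f(x)) - 1)/2 - log(cos(f(x)) + 1)/2 = C1


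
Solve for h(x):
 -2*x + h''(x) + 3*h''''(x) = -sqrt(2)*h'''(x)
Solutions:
 h(x) = C1 + C2*x + x^3/3 - sqrt(2)*x^2 + (C3*sin(sqrt(10)*x/6) + C4*cos(sqrt(10)*x/6))*exp(-sqrt(2)*x/6)


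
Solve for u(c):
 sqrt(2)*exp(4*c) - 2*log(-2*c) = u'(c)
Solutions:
 u(c) = C1 - 2*c*log(-c) + 2*c*(1 - log(2)) + sqrt(2)*exp(4*c)/4


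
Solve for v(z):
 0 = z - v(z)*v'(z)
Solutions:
 v(z) = -sqrt(C1 + z^2)
 v(z) = sqrt(C1 + z^2)


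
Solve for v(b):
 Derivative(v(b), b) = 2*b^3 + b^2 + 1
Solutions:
 v(b) = C1 + b^4/2 + b^3/3 + b


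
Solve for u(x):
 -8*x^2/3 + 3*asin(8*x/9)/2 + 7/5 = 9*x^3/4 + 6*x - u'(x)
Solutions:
 u(x) = C1 + 9*x^4/16 + 8*x^3/9 + 3*x^2 - 3*x*asin(8*x/9)/2 - 7*x/5 - 3*sqrt(81 - 64*x^2)/16


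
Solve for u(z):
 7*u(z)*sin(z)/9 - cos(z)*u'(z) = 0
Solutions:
 u(z) = C1/cos(z)^(7/9)


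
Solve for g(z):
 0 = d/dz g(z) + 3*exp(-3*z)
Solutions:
 g(z) = C1 + exp(-3*z)


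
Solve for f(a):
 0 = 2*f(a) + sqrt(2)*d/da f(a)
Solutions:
 f(a) = C1*exp(-sqrt(2)*a)


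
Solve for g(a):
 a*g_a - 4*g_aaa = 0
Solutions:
 g(a) = C1 + Integral(C2*airyai(2^(1/3)*a/2) + C3*airybi(2^(1/3)*a/2), a)


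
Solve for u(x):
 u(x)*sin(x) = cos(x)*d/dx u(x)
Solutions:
 u(x) = C1/cos(x)


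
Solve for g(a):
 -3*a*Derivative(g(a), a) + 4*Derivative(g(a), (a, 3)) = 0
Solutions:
 g(a) = C1 + Integral(C2*airyai(6^(1/3)*a/2) + C3*airybi(6^(1/3)*a/2), a)


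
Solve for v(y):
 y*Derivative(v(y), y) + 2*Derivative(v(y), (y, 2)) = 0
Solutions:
 v(y) = C1 + C2*erf(y/2)


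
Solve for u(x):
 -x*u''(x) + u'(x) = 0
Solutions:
 u(x) = C1 + C2*x^2


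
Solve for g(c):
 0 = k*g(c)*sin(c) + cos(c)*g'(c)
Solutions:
 g(c) = C1*exp(k*log(cos(c)))


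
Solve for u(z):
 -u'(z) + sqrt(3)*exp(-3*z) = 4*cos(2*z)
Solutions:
 u(z) = C1 - 2*sin(2*z) - sqrt(3)*exp(-3*z)/3


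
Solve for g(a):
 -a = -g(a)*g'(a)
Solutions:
 g(a) = -sqrt(C1 + a^2)
 g(a) = sqrt(C1 + a^2)


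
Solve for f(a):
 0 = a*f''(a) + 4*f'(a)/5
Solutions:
 f(a) = C1 + C2*a^(1/5)


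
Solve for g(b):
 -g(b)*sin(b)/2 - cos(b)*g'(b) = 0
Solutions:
 g(b) = C1*sqrt(cos(b))


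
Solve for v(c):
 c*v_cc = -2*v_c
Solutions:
 v(c) = C1 + C2/c


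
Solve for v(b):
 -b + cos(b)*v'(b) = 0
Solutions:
 v(b) = C1 + Integral(b/cos(b), b)


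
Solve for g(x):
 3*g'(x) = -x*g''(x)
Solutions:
 g(x) = C1 + C2/x^2


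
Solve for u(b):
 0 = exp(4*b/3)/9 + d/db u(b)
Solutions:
 u(b) = C1 - exp(4*b/3)/12


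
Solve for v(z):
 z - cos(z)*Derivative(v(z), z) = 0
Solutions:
 v(z) = C1 + Integral(z/cos(z), z)


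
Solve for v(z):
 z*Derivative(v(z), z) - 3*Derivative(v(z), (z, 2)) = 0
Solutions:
 v(z) = C1 + C2*erfi(sqrt(6)*z/6)


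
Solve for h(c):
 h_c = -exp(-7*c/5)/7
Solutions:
 h(c) = C1 + 5*exp(-7*c/5)/49


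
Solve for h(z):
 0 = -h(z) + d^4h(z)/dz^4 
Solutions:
 h(z) = C1*exp(-z) + C2*exp(z) + C3*sin(z) + C4*cos(z)


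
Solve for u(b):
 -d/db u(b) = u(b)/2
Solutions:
 u(b) = C1*exp(-b/2)


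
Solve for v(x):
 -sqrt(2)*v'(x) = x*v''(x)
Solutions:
 v(x) = C1 + C2*x^(1 - sqrt(2))


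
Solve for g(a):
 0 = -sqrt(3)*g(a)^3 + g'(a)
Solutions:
 g(a) = -sqrt(2)*sqrt(-1/(C1 + sqrt(3)*a))/2
 g(a) = sqrt(2)*sqrt(-1/(C1 + sqrt(3)*a))/2


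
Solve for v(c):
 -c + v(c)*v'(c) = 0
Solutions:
 v(c) = -sqrt(C1 + c^2)
 v(c) = sqrt(C1 + c^2)


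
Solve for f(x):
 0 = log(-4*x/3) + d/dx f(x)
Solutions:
 f(x) = C1 - x*log(-x) + x*(-2*log(2) + 1 + log(3))


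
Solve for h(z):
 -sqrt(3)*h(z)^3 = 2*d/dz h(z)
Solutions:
 h(z) = -sqrt(-1/(C1 - sqrt(3)*z))
 h(z) = sqrt(-1/(C1 - sqrt(3)*z))


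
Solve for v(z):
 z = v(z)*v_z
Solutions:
 v(z) = -sqrt(C1 + z^2)
 v(z) = sqrt(C1 + z^2)


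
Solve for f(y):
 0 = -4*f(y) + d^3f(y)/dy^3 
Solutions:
 f(y) = C3*exp(2^(2/3)*y) + (C1*sin(2^(2/3)*sqrt(3)*y/2) + C2*cos(2^(2/3)*sqrt(3)*y/2))*exp(-2^(2/3)*y/2)


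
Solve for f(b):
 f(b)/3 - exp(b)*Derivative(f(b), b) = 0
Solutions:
 f(b) = C1*exp(-exp(-b)/3)


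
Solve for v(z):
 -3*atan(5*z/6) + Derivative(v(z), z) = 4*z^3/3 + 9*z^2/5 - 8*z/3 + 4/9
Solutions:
 v(z) = C1 + z^4/3 + 3*z^3/5 - 4*z^2/3 + 3*z*atan(5*z/6) + 4*z/9 - 9*log(25*z^2 + 36)/5


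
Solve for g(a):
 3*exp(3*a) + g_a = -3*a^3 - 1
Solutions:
 g(a) = C1 - 3*a^4/4 - a - exp(3*a)


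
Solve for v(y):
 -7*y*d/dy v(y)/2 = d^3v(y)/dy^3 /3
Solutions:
 v(y) = C1 + Integral(C2*airyai(-2^(2/3)*21^(1/3)*y/2) + C3*airybi(-2^(2/3)*21^(1/3)*y/2), y)


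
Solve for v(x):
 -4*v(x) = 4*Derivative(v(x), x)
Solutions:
 v(x) = C1*exp(-x)


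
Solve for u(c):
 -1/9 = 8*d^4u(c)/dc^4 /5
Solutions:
 u(c) = C1 + C2*c + C3*c^2 + C4*c^3 - 5*c^4/1728


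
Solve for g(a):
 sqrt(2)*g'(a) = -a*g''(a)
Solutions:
 g(a) = C1 + C2*a^(1 - sqrt(2))


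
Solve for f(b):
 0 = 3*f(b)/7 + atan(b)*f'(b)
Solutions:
 f(b) = C1*exp(-3*Integral(1/atan(b), b)/7)


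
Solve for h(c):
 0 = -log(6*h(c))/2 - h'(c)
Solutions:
 2*Integral(1/(log(_y) + log(6)), (_y, h(c))) = C1 - c


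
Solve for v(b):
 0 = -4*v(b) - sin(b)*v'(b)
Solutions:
 v(b) = C1*(cos(b)^2 + 2*cos(b) + 1)/(cos(b)^2 - 2*cos(b) + 1)


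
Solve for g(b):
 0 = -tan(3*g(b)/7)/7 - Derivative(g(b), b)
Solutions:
 g(b) = -7*asin(C1*exp(-3*b/49))/3 + 7*pi/3
 g(b) = 7*asin(C1*exp(-3*b/49))/3


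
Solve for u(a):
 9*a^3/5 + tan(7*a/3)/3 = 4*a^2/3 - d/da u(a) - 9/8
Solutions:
 u(a) = C1 - 9*a^4/20 + 4*a^3/9 - 9*a/8 + log(cos(7*a/3))/7


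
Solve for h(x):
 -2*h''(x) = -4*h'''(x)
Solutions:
 h(x) = C1 + C2*x + C3*exp(x/2)


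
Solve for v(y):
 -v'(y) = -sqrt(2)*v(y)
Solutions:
 v(y) = C1*exp(sqrt(2)*y)


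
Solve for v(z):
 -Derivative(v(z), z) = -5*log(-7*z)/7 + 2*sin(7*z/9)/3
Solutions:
 v(z) = C1 + 5*z*log(-z)/7 - 5*z/7 + 5*z*log(7)/7 + 6*cos(7*z/9)/7


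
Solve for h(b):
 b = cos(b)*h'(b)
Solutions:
 h(b) = C1 + Integral(b/cos(b), b)


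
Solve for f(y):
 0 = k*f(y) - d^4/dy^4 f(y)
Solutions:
 f(y) = C1*exp(-k^(1/4)*y) + C2*exp(k^(1/4)*y) + C3*exp(-I*k^(1/4)*y) + C4*exp(I*k^(1/4)*y)


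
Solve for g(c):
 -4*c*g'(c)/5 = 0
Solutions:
 g(c) = C1


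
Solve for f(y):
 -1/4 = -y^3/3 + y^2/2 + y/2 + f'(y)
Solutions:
 f(y) = C1 + y^4/12 - y^3/6 - y^2/4 - y/4


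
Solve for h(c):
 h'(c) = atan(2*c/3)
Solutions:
 h(c) = C1 + c*atan(2*c/3) - 3*log(4*c^2 + 9)/4


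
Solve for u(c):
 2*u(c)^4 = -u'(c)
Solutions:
 u(c) = (-3^(2/3) - 3*3^(1/6)*I)*(1/(C1 + 2*c))^(1/3)/6
 u(c) = (-3^(2/3) + 3*3^(1/6)*I)*(1/(C1 + 2*c))^(1/3)/6
 u(c) = (1/(C1 + 6*c))^(1/3)


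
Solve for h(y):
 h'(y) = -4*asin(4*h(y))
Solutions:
 Integral(1/asin(4*_y), (_y, h(y))) = C1 - 4*y


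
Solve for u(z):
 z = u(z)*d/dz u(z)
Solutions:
 u(z) = -sqrt(C1 + z^2)
 u(z) = sqrt(C1 + z^2)


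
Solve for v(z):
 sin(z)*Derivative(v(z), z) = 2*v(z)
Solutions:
 v(z) = C1*(cos(z) - 1)/(cos(z) + 1)


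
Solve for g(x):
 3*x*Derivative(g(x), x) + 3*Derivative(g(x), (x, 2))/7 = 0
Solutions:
 g(x) = C1 + C2*erf(sqrt(14)*x/2)


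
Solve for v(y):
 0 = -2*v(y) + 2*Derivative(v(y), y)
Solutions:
 v(y) = C1*exp(y)


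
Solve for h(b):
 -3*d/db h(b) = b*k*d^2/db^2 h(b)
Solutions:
 h(b) = C1 + b^(((re(k) - 3)*re(k) + im(k)^2)/(re(k)^2 + im(k)^2))*(C2*sin(3*log(b)*Abs(im(k))/(re(k)^2 + im(k)^2)) + C3*cos(3*log(b)*im(k)/(re(k)^2 + im(k)^2)))


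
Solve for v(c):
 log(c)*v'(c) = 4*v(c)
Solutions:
 v(c) = C1*exp(4*li(c))


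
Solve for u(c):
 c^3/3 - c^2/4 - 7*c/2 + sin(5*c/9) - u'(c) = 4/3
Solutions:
 u(c) = C1 + c^4/12 - c^3/12 - 7*c^2/4 - 4*c/3 - 9*cos(5*c/9)/5


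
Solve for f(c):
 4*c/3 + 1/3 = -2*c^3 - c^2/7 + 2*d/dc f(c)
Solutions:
 f(c) = C1 + c^4/4 + c^3/42 + c^2/3 + c/6


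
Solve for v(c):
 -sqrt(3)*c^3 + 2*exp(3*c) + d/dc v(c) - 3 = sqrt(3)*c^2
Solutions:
 v(c) = C1 + sqrt(3)*c^4/4 + sqrt(3)*c^3/3 + 3*c - 2*exp(3*c)/3


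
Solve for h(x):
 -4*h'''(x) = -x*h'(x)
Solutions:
 h(x) = C1 + Integral(C2*airyai(2^(1/3)*x/2) + C3*airybi(2^(1/3)*x/2), x)


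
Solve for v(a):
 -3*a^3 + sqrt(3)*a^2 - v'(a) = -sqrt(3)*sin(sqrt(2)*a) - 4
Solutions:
 v(a) = C1 - 3*a^4/4 + sqrt(3)*a^3/3 + 4*a - sqrt(6)*cos(sqrt(2)*a)/2


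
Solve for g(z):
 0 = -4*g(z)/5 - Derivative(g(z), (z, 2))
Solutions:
 g(z) = C1*sin(2*sqrt(5)*z/5) + C2*cos(2*sqrt(5)*z/5)


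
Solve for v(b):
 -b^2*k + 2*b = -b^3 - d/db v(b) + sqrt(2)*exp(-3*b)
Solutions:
 v(b) = C1 - b^4/4 + b^3*k/3 - b^2 - sqrt(2)*exp(-3*b)/3


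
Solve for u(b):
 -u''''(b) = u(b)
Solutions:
 u(b) = (C1*sin(sqrt(2)*b/2) + C2*cos(sqrt(2)*b/2))*exp(-sqrt(2)*b/2) + (C3*sin(sqrt(2)*b/2) + C4*cos(sqrt(2)*b/2))*exp(sqrt(2)*b/2)


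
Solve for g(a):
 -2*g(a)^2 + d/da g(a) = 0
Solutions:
 g(a) = -1/(C1 + 2*a)


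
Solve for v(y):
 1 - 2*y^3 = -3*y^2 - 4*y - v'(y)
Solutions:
 v(y) = C1 + y^4/2 - y^3 - 2*y^2 - y


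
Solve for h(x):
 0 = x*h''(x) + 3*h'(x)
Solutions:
 h(x) = C1 + C2/x^2


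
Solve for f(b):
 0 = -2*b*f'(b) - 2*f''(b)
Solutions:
 f(b) = C1 + C2*erf(sqrt(2)*b/2)


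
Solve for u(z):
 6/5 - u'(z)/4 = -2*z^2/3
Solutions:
 u(z) = C1 + 8*z^3/9 + 24*z/5


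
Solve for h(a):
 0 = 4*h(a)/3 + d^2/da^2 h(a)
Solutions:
 h(a) = C1*sin(2*sqrt(3)*a/3) + C2*cos(2*sqrt(3)*a/3)


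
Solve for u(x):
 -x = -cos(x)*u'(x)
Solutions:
 u(x) = C1 + Integral(x/cos(x), x)


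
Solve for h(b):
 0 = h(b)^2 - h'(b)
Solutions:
 h(b) = -1/(C1 + b)


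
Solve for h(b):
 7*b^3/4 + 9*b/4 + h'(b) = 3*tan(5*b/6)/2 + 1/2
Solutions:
 h(b) = C1 - 7*b^4/16 - 9*b^2/8 + b/2 - 9*log(cos(5*b/6))/5


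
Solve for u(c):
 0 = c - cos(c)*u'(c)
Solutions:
 u(c) = C1 + Integral(c/cos(c), c)


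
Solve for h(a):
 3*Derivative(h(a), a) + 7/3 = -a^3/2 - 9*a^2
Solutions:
 h(a) = C1 - a^4/24 - a^3 - 7*a/9


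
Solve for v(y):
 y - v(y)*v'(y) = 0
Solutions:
 v(y) = -sqrt(C1 + y^2)
 v(y) = sqrt(C1 + y^2)


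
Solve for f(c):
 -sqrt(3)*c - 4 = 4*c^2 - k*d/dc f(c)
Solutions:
 f(c) = C1 + 4*c^3/(3*k) + sqrt(3)*c^2/(2*k) + 4*c/k


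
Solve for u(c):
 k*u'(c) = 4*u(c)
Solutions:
 u(c) = C1*exp(4*c/k)


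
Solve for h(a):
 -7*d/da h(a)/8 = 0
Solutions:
 h(a) = C1


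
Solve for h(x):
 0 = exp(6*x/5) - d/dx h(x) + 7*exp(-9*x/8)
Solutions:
 h(x) = C1 + 5*exp(6*x/5)/6 - 56*exp(-9*x/8)/9


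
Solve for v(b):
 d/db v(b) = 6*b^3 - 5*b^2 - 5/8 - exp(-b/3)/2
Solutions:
 v(b) = C1 + 3*b^4/2 - 5*b^3/3 - 5*b/8 + 3*exp(-b/3)/2


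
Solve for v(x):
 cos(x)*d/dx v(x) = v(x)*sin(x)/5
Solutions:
 v(x) = C1/cos(x)^(1/5)


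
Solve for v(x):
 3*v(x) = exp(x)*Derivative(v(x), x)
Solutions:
 v(x) = C1*exp(-3*exp(-x))


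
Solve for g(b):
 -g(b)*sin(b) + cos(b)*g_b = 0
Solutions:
 g(b) = C1/cos(b)


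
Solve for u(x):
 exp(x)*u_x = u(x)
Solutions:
 u(x) = C1*exp(-exp(-x))


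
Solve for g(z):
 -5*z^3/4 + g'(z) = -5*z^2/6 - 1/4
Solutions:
 g(z) = C1 + 5*z^4/16 - 5*z^3/18 - z/4


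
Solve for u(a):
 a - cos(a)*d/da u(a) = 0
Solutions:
 u(a) = C1 + Integral(a/cos(a), a)


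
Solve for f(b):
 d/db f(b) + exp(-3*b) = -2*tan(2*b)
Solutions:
 f(b) = C1 - log(tan(2*b)^2 + 1)/2 + exp(-3*b)/3


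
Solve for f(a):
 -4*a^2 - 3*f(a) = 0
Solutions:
 f(a) = -4*a^2/3


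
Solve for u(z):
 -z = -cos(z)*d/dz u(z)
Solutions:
 u(z) = C1 + Integral(z/cos(z), z)


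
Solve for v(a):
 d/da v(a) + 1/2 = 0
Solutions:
 v(a) = C1 - a/2


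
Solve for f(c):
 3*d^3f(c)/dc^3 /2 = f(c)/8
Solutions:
 f(c) = C3*exp(18^(1/3)*c/6) + (C1*sin(2^(1/3)*3^(1/6)*c/4) + C2*cos(2^(1/3)*3^(1/6)*c/4))*exp(-18^(1/3)*c/12)


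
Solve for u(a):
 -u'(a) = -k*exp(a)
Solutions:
 u(a) = C1 + k*exp(a)


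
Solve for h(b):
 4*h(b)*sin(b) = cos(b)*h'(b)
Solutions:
 h(b) = C1/cos(b)^4


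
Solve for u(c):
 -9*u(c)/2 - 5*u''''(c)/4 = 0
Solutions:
 u(c) = (C1*sin(10^(3/4)*sqrt(3)*c/10) + C2*cos(10^(3/4)*sqrt(3)*c/10))*exp(-10^(3/4)*sqrt(3)*c/10) + (C3*sin(10^(3/4)*sqrt(3)*c/10) + C4*cos(10^(3/4)*sqrt(3)*c/10))*exp(10^(3/4)*sqrt(3)*c/10)


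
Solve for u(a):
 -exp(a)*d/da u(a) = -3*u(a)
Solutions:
 u(a) = C1*exp(-3*exp(-a))


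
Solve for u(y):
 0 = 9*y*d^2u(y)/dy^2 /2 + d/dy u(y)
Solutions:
 u(y) = C1 + C2*y^(7/9)


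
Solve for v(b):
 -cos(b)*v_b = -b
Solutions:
 v(b) = C1 + Integral(b/cos(b), b)


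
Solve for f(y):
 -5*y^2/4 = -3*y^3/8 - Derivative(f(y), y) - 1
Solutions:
 f(y) = C1 - 3*y^4/32 + 5*y^3/12 - y


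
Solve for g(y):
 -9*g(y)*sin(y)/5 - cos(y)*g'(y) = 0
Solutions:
 g(y) = C1*cos(y)^(9/5)


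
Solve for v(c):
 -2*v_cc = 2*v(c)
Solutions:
 v(c) = C1*sin(c) + C2*cos(c)


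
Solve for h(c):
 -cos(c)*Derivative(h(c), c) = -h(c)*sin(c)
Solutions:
 h(c) = C1/cos(c)


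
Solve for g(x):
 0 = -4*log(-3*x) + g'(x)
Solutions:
 g(x) = C1 + 4*x*log(-x) + 4*x*(-1 + log(3))


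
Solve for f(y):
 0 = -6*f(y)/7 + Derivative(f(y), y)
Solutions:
 f(y) = C1*exp(6*y/7)


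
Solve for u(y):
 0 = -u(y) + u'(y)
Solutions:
 u(y) = C1*exp(y)


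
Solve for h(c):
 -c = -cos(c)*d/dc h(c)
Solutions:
 h(c) = C1 + Integral(c/cos(c), c)


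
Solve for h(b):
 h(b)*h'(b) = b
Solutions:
 h(b) = -sqrt(C1 + b^2)
 h(b) = sqrt(C1 + b^2)


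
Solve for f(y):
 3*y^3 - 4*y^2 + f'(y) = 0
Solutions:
 f(y) = C1 - 3*y^4/4 + 4*y^3/3


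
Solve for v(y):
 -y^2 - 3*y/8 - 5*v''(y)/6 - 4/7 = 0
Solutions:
 v(y) = C1 + C2*y - y^4/10 - 3*y^3/40 - 12*y^2/35


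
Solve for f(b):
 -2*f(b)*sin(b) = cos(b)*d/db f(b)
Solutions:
 f(b) = C1*cos(b)^2


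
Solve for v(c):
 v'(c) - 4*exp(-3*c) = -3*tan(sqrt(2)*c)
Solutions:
 v(c) = C1 - 3*sqrt(2)*log(tan(sqrt(2)*c)^2 + 1)/4 - 4*exp(-3*c)/3


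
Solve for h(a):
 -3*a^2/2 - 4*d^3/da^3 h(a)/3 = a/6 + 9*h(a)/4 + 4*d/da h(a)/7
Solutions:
 h(a) = C1*exp(-14^(1/3)*a*(-(1323 + sqrt(1757497))^(1/3) + 8*14^(1/3)/(1323 + sqrt(1757497))^(1/3))/56)*sin(14^(1/3)*sqrt(3)*a*(8*14^(1/3)/(1323 + sqrt(1757497))^(1/3) + (1323 + sqrt(1757497))^(1/3))/56) + C2*exp(-14^(1/3)*a*(-(1323 + sqrt(1757497))^(1/3) + 8*14^(1/3)/(1323 + sqrt(1757497))^(1/3))/56)*cos(14^(1/3)*sqrt(3)*a*(8*14^(1/3)/(1323 + sqrt(1757497))^(1/3) + (1323 + sqrt(1757497))^(1/3))/56) + C3*exp(14^(1/3)*a*(-(1323 + sqrt(1757497))^(1/3) + 8*14^(1/3)/(1323 + sqrt(1757497))^(1/3))/28) - 2*a^2/3 + 50*a/189 - 800/11907


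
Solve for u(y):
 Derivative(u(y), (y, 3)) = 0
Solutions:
 u(y) = C1 + C2*y + C3*y^2


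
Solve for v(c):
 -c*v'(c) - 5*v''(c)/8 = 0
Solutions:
 v(c) = C1 + C2*erf(2*sqrt(5)*c/5)


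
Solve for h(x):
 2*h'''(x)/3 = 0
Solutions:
 h(x) = C1 + C2*x + C3*x^2


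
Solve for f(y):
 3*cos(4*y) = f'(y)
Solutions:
 f(y) = C1 + 3*sin(4*y)/4


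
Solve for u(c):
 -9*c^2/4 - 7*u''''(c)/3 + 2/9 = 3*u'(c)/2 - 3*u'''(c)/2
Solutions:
 u(c) = C1 + C2*exp(c*(3*3^(1/3)/(14*sqrt(46) + 95)^(1/3) + 6 + 3^(2/3)*(14*sqrt(46) + 95)^(1/3))/28)*sin(3*3^(1/6)*c*(-(14*sqrt(46) + 95)^(1/3) + 3^(2/3)/(14*sqrt(46) + 95)^(1/3))/28) + C3*exp(c*(3*3^(1/3)/(14*sqrt(46) + 95)^(1/3) + 6 + 3^(2/3)*(14*sqrt(46) + 95)^(1/3))/28)*cos(3*3^(1/6)*c*(-(14*sqrt(46) + 95)^(1/3) + 3^(2/3)/(14*sqrt(46) + 95)^(1/3))/28) + C4*exp(c*(-3^(2/3)*(14*sqrt(46) + 95)^(1/3) - 3*3^(1/3)/(14*sqrt(46) + 95)^(1/3) + 3)/14) - c^3/2 - 77*c/27


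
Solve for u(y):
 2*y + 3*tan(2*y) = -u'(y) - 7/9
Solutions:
 u(y) = C1 - y^2 - 7*y/9 + 3*log(cos(2*y))/2


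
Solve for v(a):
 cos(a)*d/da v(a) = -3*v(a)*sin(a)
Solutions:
 v(a) = C1*cos(a)^3


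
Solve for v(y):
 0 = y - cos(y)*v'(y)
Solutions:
 v(y) = C1 + Integral(y/cos(y), y)


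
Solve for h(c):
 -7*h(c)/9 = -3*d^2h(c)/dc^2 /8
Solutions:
 h(c) = C1*exp(-2*sqrt(42)*c/9) + C2*exp(2*sqrt(42)*c/9)


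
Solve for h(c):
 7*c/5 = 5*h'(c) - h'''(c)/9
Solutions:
 h(c) = C1 + C2*exp(-3*sqrt(5)*c) + C3*exp(3*sqrt(5)*c) + 7*c^2/50


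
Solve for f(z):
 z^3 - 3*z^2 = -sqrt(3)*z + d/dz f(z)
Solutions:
 f(z) = C1 + z^4/4 - z^3 + sqrt(3)*z^2/2


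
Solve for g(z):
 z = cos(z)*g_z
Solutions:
 g(z) = C1 + Integral(z/cos(z), z)


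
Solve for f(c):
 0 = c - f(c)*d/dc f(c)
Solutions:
 f(c) = -sqrt(C1 + c^2)
 f(c) = sqrt(C1 + c^2)


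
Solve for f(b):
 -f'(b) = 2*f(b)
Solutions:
 f(b) = C1*exp(-2*b)


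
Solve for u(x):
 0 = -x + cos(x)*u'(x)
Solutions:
 u(x) = C1 + Integral(x/cos(x), x)


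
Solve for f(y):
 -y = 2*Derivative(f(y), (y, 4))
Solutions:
 f(y) = C1 + C2*y + C3*y^2 + C4*y^3 - y^5/240


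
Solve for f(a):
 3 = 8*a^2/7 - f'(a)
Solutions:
 f(a) = C1 + 8*a^3/21 - 3*a


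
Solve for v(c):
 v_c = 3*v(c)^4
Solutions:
 v(c) = (-1/(C1 + 9*c))^(1/3)
 v(c) = (-1/(C1 + 3*c))^(1/3)*(-3^(2/3) - 3*3^(1/6)*I)/6
 v(c) = (-1/(C1 + 3*c))^(1/3)*(-3^(2/3) + 3*3^(1/6)*I)/6


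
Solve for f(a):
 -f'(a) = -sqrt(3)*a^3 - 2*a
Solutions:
 f(a) = C1 + sqrt(3)*a^4/4 + a^2


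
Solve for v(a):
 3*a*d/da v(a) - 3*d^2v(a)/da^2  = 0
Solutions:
 v(a) = C1 + C2*erfi(sqrt(2)*a/2)


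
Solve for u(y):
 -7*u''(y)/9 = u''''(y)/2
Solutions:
 u(y) = C1 + C2*y + C3*sin(sqrt(14)*y/3) + C4*cos(sqrt(14)*y/3)


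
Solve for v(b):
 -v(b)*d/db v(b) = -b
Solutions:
 v(b) = -sqrt(C1 + b^2)
 v(b) = sqrt(C1 + b^2)


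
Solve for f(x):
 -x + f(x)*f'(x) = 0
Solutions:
 f(x) = -sqrt(C1 + x^2)
 f(x) = sqrt(C1 + x^2)


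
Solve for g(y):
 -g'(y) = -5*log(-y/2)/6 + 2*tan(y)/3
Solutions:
 g(y) = C1 + 5*y*log(-y)/6 - 5*y/6 - 5*y*log(2)/6 + 2*log(cos(y))/3


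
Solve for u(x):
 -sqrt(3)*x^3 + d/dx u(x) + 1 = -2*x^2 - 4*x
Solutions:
 u(x) = C1 + sqrt(3)*x^4/4 - 2*x^3/3 - 2*x^2 - x


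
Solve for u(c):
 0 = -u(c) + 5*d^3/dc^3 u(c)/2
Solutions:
 u(c) = C3*exp(2^(1/3)*5^(2/3)*c/5) + (C1*sin(2^(1/3)*sqrt(3)*5^(2/3)*c/10) + C2*cos(2^(1/3)*sqrt(3)*5^(2/3)*c/10))*exp(-2^(1/3)*5^(2/3)*c/10)


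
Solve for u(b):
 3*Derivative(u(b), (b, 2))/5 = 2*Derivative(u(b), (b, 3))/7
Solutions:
 u(b) = C1 + C2*b + C3*exp(21*b/10)


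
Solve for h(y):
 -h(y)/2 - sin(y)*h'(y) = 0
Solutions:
 h(y) = C1*(cos(y) + 1)^(1/4)/(cos(y) - 1)^(1/4)


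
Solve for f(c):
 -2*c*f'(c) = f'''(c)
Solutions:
 f(c) = C1 + Integral(C2*airyai(-2^(1/3)*c) + C3*airybi(-2^(1/3)*c), c)


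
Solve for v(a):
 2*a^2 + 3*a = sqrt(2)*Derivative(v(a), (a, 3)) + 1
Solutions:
 v(a) = C1 + C2*a + C3*a^2 + sqrt(2)*a^5/60 + sqrt(2)*a^4/16 - sqrt(2)*a^3/12


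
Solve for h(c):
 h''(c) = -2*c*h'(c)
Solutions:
 h(c) = C1 + C2*erf(c)


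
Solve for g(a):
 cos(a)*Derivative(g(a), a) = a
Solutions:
 g(a) = C1 + Integral(a/cos(a), a)


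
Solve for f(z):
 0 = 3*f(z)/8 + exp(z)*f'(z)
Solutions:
 f(z) = C1*exp(3*exp(-z)/8)


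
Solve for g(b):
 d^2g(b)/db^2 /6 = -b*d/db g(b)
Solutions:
 g(b) = C1 + C2*erf(sqrt(3)*b)


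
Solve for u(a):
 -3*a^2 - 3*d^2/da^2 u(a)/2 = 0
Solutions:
 u(a) = C1 + C2*a - a^4/6


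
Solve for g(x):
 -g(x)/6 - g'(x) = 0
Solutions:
 g(x) = C1*exp(-x/6)


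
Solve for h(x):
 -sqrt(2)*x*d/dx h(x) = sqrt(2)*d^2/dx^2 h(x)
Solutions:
 h(x) = C1 + C2*erf(sqrt(2)*x/2)


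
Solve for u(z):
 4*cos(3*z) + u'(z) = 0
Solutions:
 u(z) = C1 - 4*sin(3*z)/3


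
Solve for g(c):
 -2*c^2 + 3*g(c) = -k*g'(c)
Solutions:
 g(c) = C1*exp(-3*c/k) + 2*c^2/3 - 4*c*k/9 + 4*k^2/27


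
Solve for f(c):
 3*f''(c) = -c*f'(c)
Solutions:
 f(c) = C1 + C2*erf(sqrt(6)*c/6)


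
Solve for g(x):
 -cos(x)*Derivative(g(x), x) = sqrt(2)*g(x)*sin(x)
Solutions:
 g(x) = C1*cos(x)^(sqrt(2))


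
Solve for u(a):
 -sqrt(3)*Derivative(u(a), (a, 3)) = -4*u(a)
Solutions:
 u(a) = C3*exp(2^(2/3)*3^(5/6)*a/3) + (C1*sin(2^(2/3)*3^(1/3)*a/2) + C2*cos(2^(2/3)*3^(1/3)*a/2))*exp(-2^(2/3)*3^(5/6)*a/6)


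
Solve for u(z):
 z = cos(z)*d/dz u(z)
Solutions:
 u(z) = C1 + Integral(z/cos(z), z)


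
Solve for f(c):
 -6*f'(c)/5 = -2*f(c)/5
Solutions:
 f(c) = C1*exp(c/3)


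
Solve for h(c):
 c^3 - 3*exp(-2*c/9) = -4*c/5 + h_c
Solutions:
 h(c) = C1 + c^4/4 + 2*c^2/5 + 27*exp(-2*c/9)/2


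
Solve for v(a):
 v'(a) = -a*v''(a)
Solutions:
 v(a) = C1 + C2*log(a)


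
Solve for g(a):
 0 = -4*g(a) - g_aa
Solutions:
 g(a) = C1*sin(2*a) + C2*cos(2*a)


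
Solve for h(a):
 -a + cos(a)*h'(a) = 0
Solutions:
 h(a) = C1 + Integral(a/cos(a), a)


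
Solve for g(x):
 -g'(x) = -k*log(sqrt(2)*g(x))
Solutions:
 Integral(1/(2*log(_y) + log(2)), (_y, g(x))) = C1 + k*x/2


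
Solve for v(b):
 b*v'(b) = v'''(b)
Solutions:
 v(b) = C1 + Integral(C2*airyai(b) + C3*airybi(b), b)


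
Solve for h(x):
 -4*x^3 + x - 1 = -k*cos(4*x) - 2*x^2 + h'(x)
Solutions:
 h(x) = C1 + k*sin(4*x)/4 - x^4 + 2*x^3/3 + x^2/2 - x


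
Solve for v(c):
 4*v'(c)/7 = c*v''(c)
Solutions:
 v(c) = C1 + C2*c^(11/7)


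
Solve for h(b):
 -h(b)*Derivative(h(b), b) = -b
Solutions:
 h(b) = -sqrt(C1 + b^2)
 h(b) = sqrt(C1 + b^2)


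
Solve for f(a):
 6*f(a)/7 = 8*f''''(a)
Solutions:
 f(a) = C1*exp(-sqrt(2)*3^(1/4)*7^(3/4)*a/14) + C2*exp(sqrt(2)*3^(1/4)*7^(3/4)*a/14) + C3*sin(sqrt(2)*3^(1/4)*7^(3/4)*a/14) + C4*cos(sqrt(2)*3^(1/4)*7^(3/4)*a/14)


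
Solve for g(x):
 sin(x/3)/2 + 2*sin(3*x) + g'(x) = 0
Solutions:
 g(x) = C1 + 3*cos(x/3)/2 + 2*cos(3*x)/3


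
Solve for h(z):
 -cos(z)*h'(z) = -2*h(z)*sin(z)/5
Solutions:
 h(z) = C1/cos(z)^(2/5)


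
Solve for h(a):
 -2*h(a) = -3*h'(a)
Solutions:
 h(a) = C1*exp(2*a/3)


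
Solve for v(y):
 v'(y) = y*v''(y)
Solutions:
 v(y) = C1 + C2*y^2


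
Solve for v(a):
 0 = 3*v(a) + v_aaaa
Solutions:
 v(a) = (C1*sin(sqrt(2)*3^(1/4)*a/2) + C2*cos(sqrt(2)*3^(1/4)*a/2))*exp(-sqrt(2)*3^(1/4)*a/2) + (C3*sin(sqrt(2)*3^(1/4)*a/2) + C4*cos(sqrt(2)*3^(1/4)*a/2))*exp(sqrt(2)*3^(1/4)*a/2)


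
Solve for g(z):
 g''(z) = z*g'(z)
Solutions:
 g(z) = C1 + C2*erfi(sqrt(2)*z/2)


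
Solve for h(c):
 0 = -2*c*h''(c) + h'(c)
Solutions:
 h(c) = C1 + C2*c^(3/2)


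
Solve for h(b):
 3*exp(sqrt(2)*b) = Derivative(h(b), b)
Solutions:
 h(b) = C1 + 3*sqrt(2)*exp(sqrt(2)*b)/2


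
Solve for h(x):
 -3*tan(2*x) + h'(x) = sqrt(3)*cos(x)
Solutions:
 h(x) = C1 - 3*log(cos(2*x))/2 + sqrt(3)*sin(x)


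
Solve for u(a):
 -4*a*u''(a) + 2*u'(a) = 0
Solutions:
 u(a) = C1 + C2*a^(3/2)


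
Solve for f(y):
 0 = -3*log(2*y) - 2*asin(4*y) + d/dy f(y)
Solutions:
 f(y) = C1 + 3*y*log(y) + 2*y*asin(4*y) - 3*y + 3*y*log(2) + sqrt(1 - 16*y^2)/2


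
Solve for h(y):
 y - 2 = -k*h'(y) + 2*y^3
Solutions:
 h(y) = C1 + y^4/(2*k) - y^2/(2*k) + 2*y/k


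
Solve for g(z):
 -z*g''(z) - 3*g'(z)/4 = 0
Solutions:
 g(z) = C1 + C2*z^(1/4)


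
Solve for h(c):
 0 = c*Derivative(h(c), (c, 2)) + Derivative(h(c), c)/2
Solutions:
 h(c) = C1 + C2*sqrt(c)


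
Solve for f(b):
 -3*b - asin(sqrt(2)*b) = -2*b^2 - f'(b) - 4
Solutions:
 f(b) = C1 - 2*b^3/3 + 3*b^2/2 + b*asin(sqrt(2)*b) - 4*b + sqrt(2)*sqrt(1 - 2*b^2)/2


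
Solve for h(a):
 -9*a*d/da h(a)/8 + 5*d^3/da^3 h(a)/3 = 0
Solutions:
 h(a) = C1 + Integral(C2*airyai(3*5^(2/3)*a/10) + C3*airybi(3*5^(2/3)*a/10), a)


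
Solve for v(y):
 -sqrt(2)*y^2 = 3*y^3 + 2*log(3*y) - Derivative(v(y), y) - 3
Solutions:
 v(y) = C1 + 3*y^4/4 + sqrt(2)*y^3/3 + 2*y*log(y) - 5*y + y*log(9)


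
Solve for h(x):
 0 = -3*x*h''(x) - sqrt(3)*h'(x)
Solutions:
 h(x) = C1 + C2*x^(1 - sqrt(3)/3)


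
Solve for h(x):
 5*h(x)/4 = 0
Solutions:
 h(x) = 0


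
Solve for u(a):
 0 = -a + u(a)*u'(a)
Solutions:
 u(a) = -sqrt(C1 + a^2)
 u(a) = sqrt(C1 + a^2)


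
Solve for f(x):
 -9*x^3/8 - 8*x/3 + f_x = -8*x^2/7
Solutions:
 f(x) = C1 + 9*x^4/32 - 8*x^3/21 + 4*x^2/3


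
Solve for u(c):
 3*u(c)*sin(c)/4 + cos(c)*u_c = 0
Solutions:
 u(c) = C1*cos(c)^(3/4)


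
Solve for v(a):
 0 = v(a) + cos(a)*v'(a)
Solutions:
 v(a) = C1*sqrt(sin(a) - 1)/sqrt(sin(a) + 1)


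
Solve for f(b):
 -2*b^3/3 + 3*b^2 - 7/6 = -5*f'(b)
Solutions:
 f(b) = C1 + b^4/30 - b^3/5 + 7*b/30


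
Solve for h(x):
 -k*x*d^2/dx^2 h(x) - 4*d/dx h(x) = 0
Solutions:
 h(x) = C1 + x^(((re(k) - 4)*re(k) + im(k)^2)/(re(k)^2 + im(k)^2))*(C2*sin(4*log(x)*Abs(im(k))/(re(k)^2 + im(k)^2)) + C3*cos(4*log(x)*im(k)/(re(k)^2 + im(k)^2)))


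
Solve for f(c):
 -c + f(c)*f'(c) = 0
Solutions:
 f(c) = -sqrt(C1 + c^2)
 f(c) = sqrt(C1 + c^2)


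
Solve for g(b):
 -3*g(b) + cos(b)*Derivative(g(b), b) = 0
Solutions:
 g(b) = C1*(sin(b) + 1)^(3/2)/(sin(b) - 1)^(3/2)


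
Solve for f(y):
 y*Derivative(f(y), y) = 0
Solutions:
 f(y) = C1


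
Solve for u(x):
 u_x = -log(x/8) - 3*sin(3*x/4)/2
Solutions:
 u(x) = C1 - x*log(x) + x + 3*x*log(2) + 2*cos(3*x/4)


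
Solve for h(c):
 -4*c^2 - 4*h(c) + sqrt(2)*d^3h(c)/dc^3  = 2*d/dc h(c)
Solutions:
 h(c) = C1*exp(-c*(2^(1/3)/(sqrt(1 - sqrt(2)/27) + 1)^(1/3) + 3*2^(1/6)*(sqrt(1 - sqrt(2)/27) + 1)^(1/3))/6)*sin(c*(-sqrt(6)/(sqrt(2 - 2*sqrt(2)/27) + sqrt(2))^(1/3) + 3*sqrt(3)*(sqrt(2 - 2*sqrt(2)/27) + sqrt(2))^(1/3))/6) + C2*exp(-c*(2^(1/3)/(sqrt(1 - sqrt(2)/27) + 1)^(1/3) + 3*2^(1/6)*(sqrt(1 - sqrt(2)/27) + 1)^(1/3))/6)*cos(c*(-sqrt(6)/(sqrt(2 - 2*sqrt(2)/27) + sqrt(2))^(1/3) + 3*sqrt(3)*(sqrt(2 - 2*sqrt(2)/27) + sqrt(2))^(1/3))/6) + C3*exp(c*(2^(1/3)/(3*(sqrt(1 - sqrt(2)/27) + 1)^(1/3)) + 2^(1/6)*(sqrt(1 - sqrt(2)/27) + 1)^(1/3))) - c^2 + c - 1/2


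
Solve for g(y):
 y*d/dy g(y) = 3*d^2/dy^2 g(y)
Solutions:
 g(y) = C1 + C2*erfi(sqrt(6)*y/6)


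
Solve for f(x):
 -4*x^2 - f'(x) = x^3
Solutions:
 f(x) = C1 - x^4/4 - 4*x^3/3


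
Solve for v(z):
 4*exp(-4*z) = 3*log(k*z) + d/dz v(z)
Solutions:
 v(z) = C1 - 3*z*log(k*z) + 3*z - exp(-4*z)


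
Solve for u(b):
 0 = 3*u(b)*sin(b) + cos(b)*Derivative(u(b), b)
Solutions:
 u(b) = C1*cos(b)^3


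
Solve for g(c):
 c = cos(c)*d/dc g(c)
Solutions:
 g(c) = C1 + Integral(c/cos(c), c)


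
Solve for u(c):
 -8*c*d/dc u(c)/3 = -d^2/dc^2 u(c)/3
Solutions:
 u(c) = C1 + C2*erfi(2*c)


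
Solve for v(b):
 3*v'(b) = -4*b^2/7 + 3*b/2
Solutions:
 v(b) = C1 - 4*b^3/63 + b^2/4


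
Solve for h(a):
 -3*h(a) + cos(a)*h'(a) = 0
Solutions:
 h(a) = C1*(sin(a) + 1)^(3/2)/(sin(a) - 1)^(3/2)


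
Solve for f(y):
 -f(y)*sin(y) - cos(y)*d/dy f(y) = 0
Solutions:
 f(y) = C1*cos(y)


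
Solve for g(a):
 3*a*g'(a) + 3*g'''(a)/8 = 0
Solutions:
 g(a) = C1 + Integral(C2*airyai(-2*a) + C3*airybi(-2*a), a)


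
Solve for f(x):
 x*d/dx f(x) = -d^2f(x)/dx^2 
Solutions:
 f(x) = C1 + C2*erf(sqrt(2)*x/2)


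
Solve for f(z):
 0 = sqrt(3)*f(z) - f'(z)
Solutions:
 f(z) = C1*exp(sqrt(3)*z)


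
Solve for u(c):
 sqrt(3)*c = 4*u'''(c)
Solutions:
 u(c) = C1 + C2*c + C3*c^2 + sqrt(3)*c^4/96


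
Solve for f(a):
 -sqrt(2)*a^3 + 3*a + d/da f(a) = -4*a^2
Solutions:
 f(a) = C1 + sqrt(2)*a^4/4 - 4*a^3/3 - 3*a^2/2


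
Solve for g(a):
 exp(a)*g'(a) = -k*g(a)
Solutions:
 g(a) = C1*exp(k*exp(-a))


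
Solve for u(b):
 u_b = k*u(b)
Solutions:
 u(b) = C1*exp(b*k)


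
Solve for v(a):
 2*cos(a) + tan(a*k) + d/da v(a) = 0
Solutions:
 v(a) = C1 - Piecewise((-log(cos(a*k))/k, Ne(k, 0)), (0, True)) - 2*sin(a)


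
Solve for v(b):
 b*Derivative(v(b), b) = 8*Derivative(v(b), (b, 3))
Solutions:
 v(b) = C1 + Integral(C2*airyai(b/2) + C3*airybi(b/2), b)


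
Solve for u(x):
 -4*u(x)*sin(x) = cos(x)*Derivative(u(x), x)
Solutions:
 u(x) = C1*cos(x)^4


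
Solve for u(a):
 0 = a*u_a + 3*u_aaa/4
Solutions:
 u(a) = C1 + Integral(C2*airyai(-6^(2/3)*a/3) + C3*airybi(-6^(2/3)*a/3), a)


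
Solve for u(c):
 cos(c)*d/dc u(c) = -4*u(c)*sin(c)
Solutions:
 u(c) = C1*cos(c)^4


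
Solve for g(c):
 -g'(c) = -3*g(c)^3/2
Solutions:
 g(c) = -sqrt(-1/(C1 + 3*c))
 g(c) = sqrt(-1/(C1 + 3*c))


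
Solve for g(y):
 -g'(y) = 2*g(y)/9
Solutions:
 g(y) = C1*exp(-2*y/9)


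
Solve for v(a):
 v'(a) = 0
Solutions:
 v(a) = C1


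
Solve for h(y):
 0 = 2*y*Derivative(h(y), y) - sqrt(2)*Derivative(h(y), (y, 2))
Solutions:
 h(y) = C1 + C2*erfi(2^(3/4)*y/2)


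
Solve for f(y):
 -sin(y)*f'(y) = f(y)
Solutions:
 f(y) = C1*sqrt(cos(y) + 1)/sqrt(cos(y) - 1)


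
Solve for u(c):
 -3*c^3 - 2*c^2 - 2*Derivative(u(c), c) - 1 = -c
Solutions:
 u(c) = C1 - 3*c^4/8 - c^3/3 + c^2/4 - c/2


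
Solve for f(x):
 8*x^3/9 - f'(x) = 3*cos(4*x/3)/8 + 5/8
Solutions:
 f(x) = C1 + 2*x^4/9 - 5*x/8 - 9*sin(4*x/3)/32


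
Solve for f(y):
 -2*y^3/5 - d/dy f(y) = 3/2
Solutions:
 f(y) = C1 - y^4/10 - 3*y/2


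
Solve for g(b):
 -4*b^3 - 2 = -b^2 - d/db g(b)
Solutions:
 g(b) = C1 + b^4 - b^3/3 + 2*b


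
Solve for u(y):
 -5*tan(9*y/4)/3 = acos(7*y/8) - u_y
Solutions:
 u(y) = C1 + y*acos(7*y/8) - sqrt(64 - 49*y^2)/7 - 20*log(cos(9*y/4))/27


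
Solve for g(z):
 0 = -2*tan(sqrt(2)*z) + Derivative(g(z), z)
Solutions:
 g(z) = C1 - sqrt(2)*log(cos(sqrt(2)*z))


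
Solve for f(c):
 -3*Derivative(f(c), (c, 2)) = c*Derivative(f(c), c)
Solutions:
 f(c) = C1 + C2*erf(sqrt(6)*c/6)


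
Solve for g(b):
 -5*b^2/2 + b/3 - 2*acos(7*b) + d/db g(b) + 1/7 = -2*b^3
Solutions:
 g(b) = C1 - b^4/2 + 5*b^3/6 - b^2/6 + 2*b*acos(7*b) - b/7 - 2*sqrt(1 - 49*b^2)/7


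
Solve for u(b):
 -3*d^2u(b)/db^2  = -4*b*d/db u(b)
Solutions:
 u(b) = C1 + C2*erfi(sqrt(6)*b/3)


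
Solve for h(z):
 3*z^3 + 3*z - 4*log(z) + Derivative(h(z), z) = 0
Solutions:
 h(z) = C1 - 3*z^4/4 - 3*z^2/2 + 4*z*log(z) - 4*z


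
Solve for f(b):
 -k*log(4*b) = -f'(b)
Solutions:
 f(b) = C1 + b*k*log(b) - b*k + b*k*log(4)


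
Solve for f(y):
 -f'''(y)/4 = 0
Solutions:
 f(y) = C1 + C2*y + C3*y^2


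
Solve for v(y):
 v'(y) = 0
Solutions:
 v(y) = C1


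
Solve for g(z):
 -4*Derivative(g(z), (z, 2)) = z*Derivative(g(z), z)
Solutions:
 g(z) = C1 + C2*erf(sqrt(2)*z/4)


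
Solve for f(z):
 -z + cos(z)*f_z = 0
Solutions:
 f(z) = C1 + Integral(z/cos(z), z)


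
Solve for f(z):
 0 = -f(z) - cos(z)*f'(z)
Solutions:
 f(z) = C1*sqrt(sin(z) - 1)/sqrt(sin(z) + 1)


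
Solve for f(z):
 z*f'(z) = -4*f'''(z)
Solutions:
 f(z) = C1 + Integral(C2*airyai(-2^(1/3)*z/2) + C3*airybi(-2^(1/3)*z/2), z)


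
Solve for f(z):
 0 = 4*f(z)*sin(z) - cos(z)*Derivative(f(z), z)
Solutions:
 f(z) = C1/cos(z)^4


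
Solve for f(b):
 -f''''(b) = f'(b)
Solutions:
 f(b) = C1 + C4*exp(-b) + (C2*sin(sqrt(3)*b/2) + C3*cos(sqrt(3)*b/2))*exp(b/2)


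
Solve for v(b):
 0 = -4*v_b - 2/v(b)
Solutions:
 v(b) = -sqrt(C1 - b)
 v(b) = sqrt(C1 - b)


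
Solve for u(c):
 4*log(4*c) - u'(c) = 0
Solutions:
 u(c) = C1 + 4*c*log(c) - 4*c + c*log(256)


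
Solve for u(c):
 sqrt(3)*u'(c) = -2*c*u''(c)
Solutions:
 u(c) = C1 + C2*c^(1 - sqrt(3)/2)


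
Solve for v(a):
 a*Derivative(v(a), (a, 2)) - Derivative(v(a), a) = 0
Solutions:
 v(a) = C1 + C2*a^2


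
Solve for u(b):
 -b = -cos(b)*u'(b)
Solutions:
 u(b) = C1 + Integral(b/cos(b), b)


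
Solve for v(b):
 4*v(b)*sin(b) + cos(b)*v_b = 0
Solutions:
 v(b) = C1*cos(b)^4


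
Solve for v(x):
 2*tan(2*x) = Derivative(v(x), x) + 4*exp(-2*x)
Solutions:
 v(x) = C1 + log(tan(2*x)^2 + 1)/2 + 2*exp(-2*x)


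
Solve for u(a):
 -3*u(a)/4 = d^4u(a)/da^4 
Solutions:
 u(a) = (C1*sin(3^(1/4)*a/2) + C2*cos(3^(1/4)*a/2))*exp(-3^(1/4)*a/2) + (C3*sin(3^(1/4)*a/2) + C4*cos(3^(1/4)*a/2))*exp(3^(1/4)*a/2)


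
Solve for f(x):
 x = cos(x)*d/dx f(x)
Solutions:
 f(x) = C1 + Integral(x/cos(x), x)


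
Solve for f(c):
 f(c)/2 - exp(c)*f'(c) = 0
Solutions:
 f(c) = C1*exp(-exp(-c)/2)


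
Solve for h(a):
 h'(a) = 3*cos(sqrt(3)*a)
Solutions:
 h(a) = C1 + sqrt(3)*sin(sqrt(3)*a)


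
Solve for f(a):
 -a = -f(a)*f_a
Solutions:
 f(a) = -sqrt(C1 + a^2)
 f(a) = sqrt(C1 + a^2)


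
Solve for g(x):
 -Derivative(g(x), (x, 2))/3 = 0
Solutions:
 g(x) = C1 + C2*x


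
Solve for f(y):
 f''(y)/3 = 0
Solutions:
 f(y) = C1 + C2*y


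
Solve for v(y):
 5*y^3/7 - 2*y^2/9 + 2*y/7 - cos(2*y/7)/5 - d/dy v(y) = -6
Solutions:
 v(y) = C1 + 5*y^4/28 - 2*y^3/27 + y^2/7 + 6*y - 7*sin(2*y/7)/10


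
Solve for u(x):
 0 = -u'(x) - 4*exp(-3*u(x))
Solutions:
 u(x) = log(C1 - 12*x)/3
 u(x) = log((-3^(1/3) - 3^(5/6)*I)*(C1 - 4*x)^(1/3)/2)
 u(x) = log((-3^(1/3) + 3^(5/6)*I)*(C1 - 4*x)^(1/3)/2)


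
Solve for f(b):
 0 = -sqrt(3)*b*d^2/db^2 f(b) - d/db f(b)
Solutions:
 f(b) = C1 + C2*b^(1 - sqrt(3)/3)


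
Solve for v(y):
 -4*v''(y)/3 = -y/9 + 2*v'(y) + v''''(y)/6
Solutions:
 v(y) = C1 + C2*exp(-6^(1/3)*y*(-(27 + sqrt(1113))^(1/3) + 4*6^(1/3)/(27 + sqrt(1113))^(1/3))/6)*sin(2^(1/3)*3^(1/6)*y*(2*2^(1/3)/(27 + sqrt(1113))^(1/3) + 3^(2/3)*(27 + sqrt(1113))^(1/3)/6)) + C3*exp(-6^(1/3)*y*(-(27 + sqrt(1113))^(1/3) + 4*6^(1/3)/(27 + sqrt(1113))^(1/3))/6)*cos(2^(1/3)*3^(1/6)*y*(2*2^(1/3)/(27 + sqrt(1113))^(1/3) + 3^(2/3)*(27 + sqrt(1113))^(1/3)/6)) + C4*exp(6^(1/3)*y*(-(27 + sqrt(1113))^(1/3) + 4*6^(1/3)/(27 + sqrt(1113))^(1/3))/3) + y^2/36 - y/27


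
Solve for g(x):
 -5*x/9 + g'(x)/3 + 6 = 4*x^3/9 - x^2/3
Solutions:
 g(x) = C1 + x^4/3 - x^3/3 + 5*x^2/6 - 18*x


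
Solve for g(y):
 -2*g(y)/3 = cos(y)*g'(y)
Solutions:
 g(y) = C1*(sin(y) - 1)^(1/3)/(sin(y) + 1)^(1/3)


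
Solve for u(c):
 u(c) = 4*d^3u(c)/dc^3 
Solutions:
 u(c) = C3*exp(2^(1/3)*c/2) + (C1*sin(2^(1/3)*sqrt(3)*c/4) + C2*cos(2^(1/3)*sqrt(3)*c/4))*exp(-2^(1/3)*c/4)


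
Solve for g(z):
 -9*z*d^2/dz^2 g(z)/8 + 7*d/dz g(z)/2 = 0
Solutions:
 g(z) = C1 + C2*z^(37/9)
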